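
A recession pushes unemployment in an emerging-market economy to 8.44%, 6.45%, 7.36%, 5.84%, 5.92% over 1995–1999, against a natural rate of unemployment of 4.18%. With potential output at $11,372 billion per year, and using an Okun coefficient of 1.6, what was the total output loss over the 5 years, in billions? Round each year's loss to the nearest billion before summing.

$2,386 billion

Year 1995: gap = -1.6 × (8.44 - 4.18) = -6.816%, loss ≈ 11372 × 6.816/100 ≈ 775.
Year 1996: gap = -1.6 × (6.45 - 4.18) = -3.632%, loss ≈ 11372 × 3.632/100 ≈ 413.
Year 1997: gap = -1.6 × (7.36 - 4.18) = -5.088%, loss ≈ 11372 × 5.088/100 ≈ 579.
Year 1998: gap = -1.6 × (5.84 - 4.18) = -2.656%, loss ≈ 11372 × 2.656/100 ≈ 302.
Year 1999: gap = -1.6 × (5.92 - 4.18) = -2.784%, loss ≈ 11372 × 2.784/100 ≈ 317.
Total lost output = 775 + 413 + 579 + 302 + 317 = 2386 billion.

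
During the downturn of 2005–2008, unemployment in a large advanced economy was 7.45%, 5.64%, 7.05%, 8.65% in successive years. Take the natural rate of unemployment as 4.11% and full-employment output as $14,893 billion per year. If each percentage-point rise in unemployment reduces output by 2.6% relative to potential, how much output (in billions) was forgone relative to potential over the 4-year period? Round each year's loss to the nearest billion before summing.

$4,781 billion

Year 2005: gap = -2.6 × (7.45 - 4.11) = -8.684%, loss ≈ 14893 × 8.684/100 ≈ 1293.
Year 2006: gap = -2.6 × (5.64 - 4.11) = -3.978%, loss ≈ 14893 × 3.978/100 ≈ 592.
Year 2007: gap = -2.6 × (7.05 - 4.11) = -7.644%, loss ≈ 14893 × 7.644/100 ≈ 1138.
Year 2008: gap = -2.6 × (8.65 - 4.11) = -11.804%, loss ≈ 14893 × 11.804/100 ≈ 1758.
Total lost output = 1293 + 592 + 1138 + 1758 = 4781 billion.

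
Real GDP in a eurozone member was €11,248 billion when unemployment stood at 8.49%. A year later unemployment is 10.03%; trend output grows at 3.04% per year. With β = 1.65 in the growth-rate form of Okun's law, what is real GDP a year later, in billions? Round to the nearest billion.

Δu = 10.03 - 8.49 = 1.54 points.
Okun's law (growth form): g_Y = g_Y* - β × Δu = 3.04 - 1.65 × (1.54) = 3.04 - 2.541 = 0.499%.
Real GDP in the next year = 11248 × (1 + 0.499/100) = 11248 × 1.00499 ≈ 11304 billion.

€11,304 billion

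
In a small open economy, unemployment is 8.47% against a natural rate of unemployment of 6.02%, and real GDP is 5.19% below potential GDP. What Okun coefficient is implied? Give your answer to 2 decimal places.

Okun's law: output gap = -β × (u - u*).
-5.19 = -β × (8.47 - 6.02) = -β × 2.45, so β = 5.19/2.45 = 2.12.

β ≈ 2.12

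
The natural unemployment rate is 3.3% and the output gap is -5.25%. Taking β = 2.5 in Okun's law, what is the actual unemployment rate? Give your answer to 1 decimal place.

5.4%

From Okun's law, u - u* = -(output gap)/β = -(-5.25)/2.5 = 2.1 points.
So u = 3.3 + 2.1 = 5.4%.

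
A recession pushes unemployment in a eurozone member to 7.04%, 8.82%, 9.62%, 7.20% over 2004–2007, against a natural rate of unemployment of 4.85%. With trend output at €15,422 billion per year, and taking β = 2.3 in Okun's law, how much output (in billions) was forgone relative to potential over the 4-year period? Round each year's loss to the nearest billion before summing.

€4,711 billion

Year 2004: gap = -2.3 × (7.04 - 4.85) = -5.037%, loss ≈ 15422 × 5.037/100 ≈ 777.
Year 2005: gap = -2.3 × (8.82 - 4.85) = -9.131%, loss ≈ 15422 × 9.131/100 ≈ 1408.
Year 2006: gap = -2.3 × (9.62 - 4.85) = -10.971%, loss ≈ 15422 × 10.971/100 ≈ 1692.
Year 2007: gap = -2.3 × (7.2 - 4.85) = -5.405%, loss ≈ 15422 × 5.405/100 ≈ 834.
Total lost output = 777 + 1408 + 1692 + 834 = 4711 billion.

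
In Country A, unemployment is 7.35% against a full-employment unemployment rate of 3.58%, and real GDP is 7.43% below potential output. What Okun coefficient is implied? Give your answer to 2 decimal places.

β ≈ 1.97

Okun's law: output gap = -β × (u - u*).
-7.43 = -β × (7.35 - 3.58) = -β × 3.77, so β = 7.43/3.77 = 1.97.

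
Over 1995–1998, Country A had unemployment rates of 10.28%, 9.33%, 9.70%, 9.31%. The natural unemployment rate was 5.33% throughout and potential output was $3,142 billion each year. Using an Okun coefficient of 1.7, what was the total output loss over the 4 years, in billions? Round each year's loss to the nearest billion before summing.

$924 billion

Year 1995: gap = -1.7 × (10.28 - 5.33) = -8.415%, loss ≈ 3142 × 8.415/100 ≈ 264.
Year 1996: gap = -1.7 × (9.33 - 5.33) = -6.8%, loss ≈ 3142 × 6.8/100 ≈ 214.
Year 1997: gap = -1.7 × (9.7 - 5.33) = -7.429%, loss ≈ 3142 × 7.429/100 ≈ 233.
Year 1998: gap = -1.7 × (9.31 - 5.33) = -6.766%, loss ≈ 3142 × 6.766/100 ≈ 213.
Total lost output = 264 + 214 + 233 + 213 = 924 billion.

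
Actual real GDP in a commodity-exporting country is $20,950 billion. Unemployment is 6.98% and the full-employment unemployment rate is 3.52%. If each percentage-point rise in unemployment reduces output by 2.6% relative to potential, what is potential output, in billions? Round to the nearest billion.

Unemployment gap = 6.98 - 3.52 = 3.46 points, so output gap = -2.6 × 3.46 = -8.996%.
Since Y = Y* × (1 + gap/100), Y* = 20950/0.91004 ≈ 23021 billion.

$23,021 billion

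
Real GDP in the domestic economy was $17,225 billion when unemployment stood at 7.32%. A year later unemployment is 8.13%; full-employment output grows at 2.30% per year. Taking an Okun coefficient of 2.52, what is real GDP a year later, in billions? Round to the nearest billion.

$17,270 billion

Δu = 8.13 - 7.32 = 0.81 points.
Okun's law (growth form): g_Y = g_Y* - β × Δu = 2.30 - 2.52 × (0.81) = 2.3 - 2.0412 = 0.2588%.
Real GDP in the next year = 17225 × (1 + 0.2588/100) = 17225 × 1.002588 ≈ 17270 billion.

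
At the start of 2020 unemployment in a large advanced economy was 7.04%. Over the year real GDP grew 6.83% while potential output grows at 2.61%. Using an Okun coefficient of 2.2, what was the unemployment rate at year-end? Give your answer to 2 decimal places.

5.12%

Growth-rate Okun's law: g_Y = g_Y* - β × Δu, so Δu = (g_Y* - g_Y)/β.
Δu = (2.61 - 6.83)/2.2 = -4.22/2.2 = -1.92 percentage points.
Year-end unemployment = 7.04 - 1.92 = 5.12%.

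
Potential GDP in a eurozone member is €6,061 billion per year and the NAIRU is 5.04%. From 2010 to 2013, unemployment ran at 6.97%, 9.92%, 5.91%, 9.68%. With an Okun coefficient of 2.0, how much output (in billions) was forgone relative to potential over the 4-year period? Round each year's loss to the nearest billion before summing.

Year 2010: gap = -2.0 × (6.97 - 5.04) = -3.86%, loss ≈ 6061 × 3.86/100 ≈ 234.
Year 2011: gap = -2.0 × (9.92 - 5.04) = -9.76%, loss ≈ 6061 × 9.76/100 ≈ 592.
Year 2012: gap = -2.0 × (5.91 - 5.04) = -1.74%, loss ≈ 6061 × 1.74/100 ≈ 105.
Year 2013: gap = -2.0 × (9.68 - 5.04) = -9.28%, loss ≈ 6061 × 9.28/100 ≈ 562.
Total lost output = 234 + 592 + 105 + 562 = 1493 billion.

€1,493 billion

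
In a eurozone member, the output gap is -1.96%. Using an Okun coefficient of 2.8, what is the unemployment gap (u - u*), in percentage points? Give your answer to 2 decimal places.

0.70 percentage points

Okun's law: output gap = -β × (u - u*), so u - u* = -(output gap)/β.
u - u* = -(-1.96)/2.8 = 0.7 percentage points.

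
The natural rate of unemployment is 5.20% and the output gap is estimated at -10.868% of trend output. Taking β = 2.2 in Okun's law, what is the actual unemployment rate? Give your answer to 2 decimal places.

10.14%

From Okun's law, u - u* = -(output gap)/β = -(-10.868)/2.2 = 4.94 points.
So u = 5.2 + 4.94 = 10.14%.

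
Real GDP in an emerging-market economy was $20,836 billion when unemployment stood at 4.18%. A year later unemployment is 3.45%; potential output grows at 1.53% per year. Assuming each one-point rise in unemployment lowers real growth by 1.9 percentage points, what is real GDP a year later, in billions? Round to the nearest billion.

$21,444 billion

Δu = 3.45 - 4.18 = -0.73 points.
Okun's law (growth form): g_Y = g_Y* - β × Δu = 1.53 - 1.9 × (-0.73) = 1.53 + 1.387 = 2.917%.
Real GDP in the next year = 20836 × (1 + 2.917/100) = 20836 × 1.02917 ≈ 21444 billion.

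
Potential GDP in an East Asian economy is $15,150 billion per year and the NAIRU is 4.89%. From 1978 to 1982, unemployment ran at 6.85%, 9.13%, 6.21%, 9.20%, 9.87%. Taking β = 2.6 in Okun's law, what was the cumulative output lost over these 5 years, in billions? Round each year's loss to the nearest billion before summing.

Year 1978: gap = -2.6 × (6.85 - 4.89) = -5.096%, loss ≈ 15150 × 5.096/100 ≈ 772.
Year 1979: gap = -2.6 × (9.13 - 4.89) = -11.024%, loss ≈ 15150 × 11.024/100 ≈ 1670.
Year 1980: gap = -2.6 × (6.21 - 4.89) = -3.432%, loss ≈ 15150 × 3.432/100 ≈ 520.
Year 1981: gap = -2.6 × (9.2 - 4.89) = -11.206%, loss ≈ 15150 × 11.206/100 ≈ 1698.
Year 1982: gap = -2.6 × (9.87 - 4.89) = -12.948%, loss ≈ 15150 × 12.948/100 ≈ 1962.
Total lost output = 772 + 1670 + 520 + 1698 + 1962 = 6622 billion.

$6,622 billion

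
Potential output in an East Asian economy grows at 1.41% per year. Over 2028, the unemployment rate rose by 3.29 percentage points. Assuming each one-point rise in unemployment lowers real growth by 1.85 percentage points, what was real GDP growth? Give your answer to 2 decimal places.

Growth-rate Okun's law: g_Y = g_Y* - β × Δu.
g_Y = 1.41 - 1.85 × (3.29) = 1.41 - 6.0865 = -4.6765%, i.e. -4.68% to 2 d.p.

-4.68%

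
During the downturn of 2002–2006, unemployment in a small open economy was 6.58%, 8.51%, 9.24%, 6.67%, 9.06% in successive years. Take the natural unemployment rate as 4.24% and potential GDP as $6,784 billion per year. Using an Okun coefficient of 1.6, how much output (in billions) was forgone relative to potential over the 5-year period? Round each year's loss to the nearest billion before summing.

$2,047 billion

Year 2002: gap = -1.6 × (6.58 - 4.24) = -3.744%, loss ≈ 6784 × 3.744/100 ≈ 254.
Year 2003: gap = -1.6 × (8.51 - 4.24) = -6.832%, loss ≈ 6784 × 6.832/100 ≈ 463.
Year 2004: gap = -1.6 × (9.24 - 4.24) = -8%, loss ≈ 6784 × 8/100 ≈ 543.
Year 2005: gap = -1.6 × (6.67 - 4.24) = -3.888%, loss ≈ 6784 × 3.888/100 ≈ 264.
Year 2006: gap = -1.6 × (9.06 - 4.24) = -7.712%, loss ≈ 6784 × 7.712/100 ≈ 523.
Total lost output = 254 + 463 + 543 + 264 + 523 = 2047 billion.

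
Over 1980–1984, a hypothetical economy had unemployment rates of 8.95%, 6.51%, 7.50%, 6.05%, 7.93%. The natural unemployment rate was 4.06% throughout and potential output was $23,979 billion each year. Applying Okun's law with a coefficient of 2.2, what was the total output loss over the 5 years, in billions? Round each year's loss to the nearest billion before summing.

$8,779 billion

Year 1980: gap = -2.2 × (8.95 - 4.06) = -10.758%, loss ≈ 23979 × 10.758/100 ≈ 2580.
Year 1981: gap = -2.2 × (6.51 - 4.06) = -5.39%, loss ≈ 23979 × 5.39/100 ≈ 1292.
Year 1982: gap = -2.2 × (7.5 - 4.06) = -7.568%, loss ≈ 23979 × 7.568/100 ≈ 1815.
Year 1983: gap = -2.2 × (6.05 - 4.06) = -4.378%, loss ≈ 23979 × 4.378/100 ≈ 1050.
Year 1984: gap = -2.2 × (7.93 - 4.06) = -8.514%, loss ≈ 23979 × 8.514/100 ≈ 2042.
Total lost output = 2580 + 1292 + 1815 + 1050 + 2042 = 8779 billion.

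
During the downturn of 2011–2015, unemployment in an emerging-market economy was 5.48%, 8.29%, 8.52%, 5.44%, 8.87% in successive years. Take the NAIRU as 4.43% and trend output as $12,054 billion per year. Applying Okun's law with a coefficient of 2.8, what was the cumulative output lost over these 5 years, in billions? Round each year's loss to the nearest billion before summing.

Year 2011: gap = -2.8 × (5.48 - 4.43) = -2.94%, loss ≈ 12054 × 2.94/100 ≈ 354.
Year 2012: gap = -2.8 × (8.29 - 4.43) = -10.808%, loss ≈ 12054 × 10.808/100 ≈ 1303.
Year 2013: gap = -2.8 × (8.52 - 4.43) = -11.452%, loss ≈ 12054 × 11.452/100 ≈ 1380.
Year 2014: gap = -2.8 × (5.44 - 4.43) = -2.828%, loss ≈ 12054 × 2.828/100 ≈ 341.
Year 2015: gap = -2.8 × (8.87 - 4.43) = -12.432%, loss ≈ 12054 × 12.432/100 ≈ 1499.
Total lost output = 354 + 1303 + 1380 + 341 + 1499 = 4877 billion.

$4,877 billion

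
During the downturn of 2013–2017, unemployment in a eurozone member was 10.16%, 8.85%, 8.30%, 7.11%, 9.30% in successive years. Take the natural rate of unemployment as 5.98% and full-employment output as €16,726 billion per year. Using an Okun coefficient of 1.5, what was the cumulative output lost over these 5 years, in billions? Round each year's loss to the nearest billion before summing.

Year 2013: gap = -1.5 × (10.16 - 5.98) = -6.27%, loss ≈ 16726 × 6.27/100 ≈ 1049.
Year 2014: gap = -1.5 × (8.85 - 5.98) = -4.305%, loss ≈ 16726 × 4.305/100 ≈ 720.
Year 2015: gap = -1.5 × (8.3 - 5.98) = -3.48%, loss ≈ 16726 × 3.48/100 ≈ 582.
Year 2016: gap = -1.5 × (7.11 - 5.98) = -1.695%, loss ≈ 16726 × 1.695/100 ≈ 284.
Year 2017: gap = -1.5 × (9.3 - 5.98) = -4.98%, loss ≈ 16726 × 4.98/100 ≈ 833.
Total lost output = 1049 + 720 + 582 + 284 + 833 = 3468 billion.

€3,468 billion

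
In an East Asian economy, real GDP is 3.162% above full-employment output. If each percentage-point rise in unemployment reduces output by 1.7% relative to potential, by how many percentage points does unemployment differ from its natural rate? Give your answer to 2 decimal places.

-1.86 percentage points

Okun's law: output gap = -β × (u - u*), so u - u* = -(output gap)/β.
u - u* = -(3.162)/1.7 = -1.86 percentage points.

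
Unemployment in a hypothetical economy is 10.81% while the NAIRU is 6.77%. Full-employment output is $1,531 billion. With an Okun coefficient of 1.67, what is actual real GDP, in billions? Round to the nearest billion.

Unemployment gap = 10.81 - 6.77 = 4.04 points, so the output gap is -1.67 × 4.04 = -6.7468%.
Actual GDP = 1531 × (1 - 6.7468/100) = 1531 × 0.932532 ≈ 1428 billion.

$1,428 billion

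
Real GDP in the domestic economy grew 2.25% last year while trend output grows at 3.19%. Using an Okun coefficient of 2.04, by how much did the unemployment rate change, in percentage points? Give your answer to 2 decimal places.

0.46 percentage points

Growth-rate Okun's law: g_Y = g_Y* - β × Δu, so Δu = (g_Y* - g_Y)/β.
Δu = (3.19 - 2.25)/2.04 = 0.94/2.04 = 0.46 percentage points.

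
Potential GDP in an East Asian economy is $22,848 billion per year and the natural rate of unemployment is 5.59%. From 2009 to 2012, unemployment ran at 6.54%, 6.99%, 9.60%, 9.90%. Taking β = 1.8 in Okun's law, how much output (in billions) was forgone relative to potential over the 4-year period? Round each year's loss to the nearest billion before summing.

$4,389 billion

Year 2009: gap = -1.8 × (6.54 - 5.59) = -1.71%, loss ≈ 22848 × 1.71/100 ≈ 391.
Year 2010: gap = -1.8 × (6.99 - 5.59) = -2.52%, loss ≈ 22848 × 2.52/100 ≈ 576.
Year 2011: gap = -1.8 × (9.6 - 5.59) = -7.218%, loss ≈ 22848 × 7.218/100 ≈ 1649.
Year 2012: gap = -1.8 × (9.9 - 5.59) = -7.758%, loss ≈ 22848 × 7.758/100 ≈ 1773.
Total lost output = 391 + 576 + 1649 + 1773 = 4389 billion.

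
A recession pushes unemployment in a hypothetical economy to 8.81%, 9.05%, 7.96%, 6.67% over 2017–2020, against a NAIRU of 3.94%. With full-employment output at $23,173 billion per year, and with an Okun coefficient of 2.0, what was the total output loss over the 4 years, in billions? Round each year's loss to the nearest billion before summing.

$7,753 billion

Year 2017: gap = -2.0 × (8.81 - 3.94) = -9.74%, loss ≈ 23173 × 9.74/100 ≈ 2257.
Year 2018: gap = -2.0 × (9.05 - 3.94) = -10.22%, loss ≈ 23173 × 10.22/100 ≈ 2368.
Year 2019: gap = -2.0 × (7.96 - 3.94) = -8.04%, loss ≈ 23173 × 8.04/100 ≈ 1863.
Year 2020: gap = -2.0 × (6.67 - 3.94) = -5.46%, loss ≈ 23173 × 5.46/100 ≈ 1265.
Total lost output = 2257 + 2368 + 1863 + 1265 = 7753 billion.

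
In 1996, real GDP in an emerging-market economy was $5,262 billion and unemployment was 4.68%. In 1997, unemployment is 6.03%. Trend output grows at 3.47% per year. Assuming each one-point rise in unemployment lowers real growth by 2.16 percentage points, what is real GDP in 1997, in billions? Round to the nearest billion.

$5,291 billion

Δu = 6.03 - 4.68 = 1.35 points.
Okun's law (growth form): g_Y = g_Y* - β × Δu = 3.47 - 2.16 × (1.35) = 3.47 - 2.916 = 0.554%.
Real GDP in the next year = 5262 × (1 + 0.554/100) = 5262 × 1.00554 ≈ 5291 billion.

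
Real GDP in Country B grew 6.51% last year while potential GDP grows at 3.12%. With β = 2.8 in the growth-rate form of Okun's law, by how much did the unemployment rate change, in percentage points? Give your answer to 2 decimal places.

-1.21 percentage points

Growth-rate Okun's law: g_Y = g_Y* - β × Δu, so Δu = (g_Y* - g_Y)/β.
Δu = (3.12 - 6.51)/2.8 = -3.39/2.8 = -1.21 percentage points.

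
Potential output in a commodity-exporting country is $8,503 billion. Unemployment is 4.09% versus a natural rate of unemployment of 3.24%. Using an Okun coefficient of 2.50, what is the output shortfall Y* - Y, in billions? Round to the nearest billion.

$181 billion

Output gap = -2.50 × (4.09 - 3.24) = -2.5 × 0.85 = -2.125%.
Actual GDP ≈ 8503 × 0.97875 ≈ 8322 billion, so the shortfall is 8503 - 8322 = 181 billion.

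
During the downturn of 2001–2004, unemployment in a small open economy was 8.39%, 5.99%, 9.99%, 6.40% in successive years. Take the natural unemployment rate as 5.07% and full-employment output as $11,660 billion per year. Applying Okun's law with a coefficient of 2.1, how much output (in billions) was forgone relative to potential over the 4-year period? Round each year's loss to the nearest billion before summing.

Year 2001: gap = -2.1 × (8.39 - 5.07) = -6.972%, loss ≈ 11660 × 6.972/100 ≈ 813.
Year 2002: gap = -2.1 × (5.99 - 5.07) = -1.932%, loss ≈ 11660 × 1.932/100 ≈ 225.
Year 2003: gap = -2.1 × (9.99 - 5.07) = -10.332%, loss ≈ 11660 × 10.332/100 ≈ 1205.
Year 2004: gap = -2.1 × (6.4 - 5.07) = -2.793%, loss ≈ 11660 × 2.793/100 ≈ 326.
Total lost output = 813 + 225 + 1205 + 326 = 2569 billion.

$2,569 billion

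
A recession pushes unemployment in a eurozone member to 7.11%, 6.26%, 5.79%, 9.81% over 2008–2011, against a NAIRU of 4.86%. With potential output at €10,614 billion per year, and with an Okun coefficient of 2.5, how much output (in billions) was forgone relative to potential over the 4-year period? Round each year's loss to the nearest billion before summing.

€2,528 billion

Year 2008: gap = -2.5 × (7.11 - 4.86) = -5.625%, loss ≈ 10614 × 5.625/100 ≈ 597.
Year 2009: gap = -2.5 × (6.26 - 4.86) = -3.5%, loss ≈ 10614 × 3.5/100 ≈ 371.
Year 2010: gap = -2.5 × (5.79 - 4.86) = -2.325%, loss ≈ 10614 × 2.325/100 ≈ 247.
Year 2011: gap = -2.5 × (9.81 - 4.86) = -12.375%, loss ≈ 10614 × 12.375/100 ≈ 1313.
Total lost output = 597 + 371 + 247 + 1313 = 2528 billion.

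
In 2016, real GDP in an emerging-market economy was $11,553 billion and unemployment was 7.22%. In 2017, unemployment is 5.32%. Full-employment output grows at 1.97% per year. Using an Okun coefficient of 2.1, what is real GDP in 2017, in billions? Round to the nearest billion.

$12,242 billion

Δu = 5.32 - 7.22 = -1.9 points.
Okun's law (growth form): g_Y = g_Y* - β × Δu = 1.97 - 2.1 × (-1.90) = 1.97 + 3.99 = 5.96%.
Real GDP in the next year = 11553 × (1 + 5.96/100) = 11553 × 1.0596 ≈ 12242 billion.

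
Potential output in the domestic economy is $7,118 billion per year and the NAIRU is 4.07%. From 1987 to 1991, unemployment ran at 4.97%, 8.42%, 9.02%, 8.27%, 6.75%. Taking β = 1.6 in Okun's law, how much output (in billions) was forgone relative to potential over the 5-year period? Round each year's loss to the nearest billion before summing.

Year 1987: gap = -1.6 × (4.97 - 4.07) = -1.44%, loss ≈ 7118 × 1.44/100 ≈ 102.
Year 1988: gap = -1.6 × (8.42 - 4.07) = -6.96%, loss ≈ 7118 × 6.96/100 ≈ 495.
Year 1989: gap = -1.6 × (9.02 - 4.07) = -7.92%, loss ≈ 7118 × 7.92/100 ≈ 564.
Year 1990: gap = -1.6 × (8.27 - 4.07) = -6.72%, loss ≈ 7118 × 6.72/100 ≈ 478.
Year 1991: gap = -1.6 × (6.75 - 4.07) = -4.288%, loss ≈ 7118 × 4.288/100 ≈ 305.
Total lost output = 102 + 495 + 564 + 478 + 305 = 1944 billion.

$1,944 billion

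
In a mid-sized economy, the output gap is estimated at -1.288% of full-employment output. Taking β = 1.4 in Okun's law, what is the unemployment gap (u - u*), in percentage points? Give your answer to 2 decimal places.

0.92 percentage points

Okun's law: output gap = -β × (u - u*), so u - u* = -(output gap)/β.
u - u* = -(-1.288)/1.4 = 0.92 percentage points.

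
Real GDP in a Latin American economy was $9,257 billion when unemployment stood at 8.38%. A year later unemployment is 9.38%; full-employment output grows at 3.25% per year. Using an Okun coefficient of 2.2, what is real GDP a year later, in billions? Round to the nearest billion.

$9,354 billion

Δu = 9.38 - 8.38 = 1 point.
Okun's law (growth form): g_Y = g_Y* - β × Δu = 3.25 - 2.2 × (1.00) = 3.25 - 2.2 = 1.05%.
Real GDP in the next year = 9257 × (1 + 1.05/100) = 9257 × 1.0105 ≈ 9354 billion.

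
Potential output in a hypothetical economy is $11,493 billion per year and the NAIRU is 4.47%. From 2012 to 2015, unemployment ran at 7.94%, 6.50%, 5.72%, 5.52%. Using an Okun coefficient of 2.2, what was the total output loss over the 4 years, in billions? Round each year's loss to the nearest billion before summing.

Year 2012: gap = -2.2 × (7.94 - 4.47) = -7.634%, loss ≈ 11493 × 7.634/100 ≈ 877.
Year 2013: gap = -2.2 × (6.5 - 4.47) = -4.466%, loss ≈ 11493 × 4.466/100 ≈ 513.
Year 2014: gap = -2.2 × (5.72 - 4.47) = -2.75%, loss ≈ 11493 × 2.75/100 ≈ 316.
Year 2015: gap = -2.2 × (5.52 - 4.47) = -2.31%, loss ≈ 11493 × 2.31/100 ≈ 265.
Total lost output = 877 + 513 + 316 + 265 = 1971 billion.

$1,971 billion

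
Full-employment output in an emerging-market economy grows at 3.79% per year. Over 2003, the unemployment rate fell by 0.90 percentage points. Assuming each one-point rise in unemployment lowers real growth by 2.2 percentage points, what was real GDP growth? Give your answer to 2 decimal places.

Growth-rate Okun's law: g_Y = g_Y* - β × Δu.
g_Y = 3.79 - 2.2 × (-0.90) = 3.79 + 1.98 = 5.77%, i.e. 5.77% to 2 d.p.

5.77%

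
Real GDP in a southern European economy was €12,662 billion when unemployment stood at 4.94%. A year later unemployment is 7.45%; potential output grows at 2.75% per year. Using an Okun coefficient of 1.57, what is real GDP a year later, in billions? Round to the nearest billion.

Δu = 7.45 - 4.94 = 2.51 points.
Okun's law (growth form): g_Y = g_Y* - β × Δu = 2.75 - 1.57 × (2.51) = 2.75 - 3.9407 = -1.1907%.
Real GDP in the next year = 12662 × (1 - 1.1907/100) = 12662 × 0.988093 ≈ 12511 billion.

€12,511 billion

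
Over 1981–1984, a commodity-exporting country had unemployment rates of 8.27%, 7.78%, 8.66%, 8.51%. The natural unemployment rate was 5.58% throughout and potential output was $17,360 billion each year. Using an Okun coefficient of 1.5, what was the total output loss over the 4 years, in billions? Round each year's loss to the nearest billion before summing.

Year 1981: gap = -1.5 × (8.27 - 5.58) = -4.035%, loss ≈ 17360 × 4.035/100 ≈ 700.
Year 1982: gap = -1.5 × (7.78 - 5.58) = -3.3%, loss ≈ 17360 × 3.3/100 ≈ 573.
Year 1983: gap = -1.5 × (8.66 - 5.58) = -4.62%, loss ≈ 17360 × 4.62/100 ≈ 802.
Year 1984: gap = -1.5 × (8.51 - 5.58) = -4.395%, loss ≈ 17360 × 4.395/100 ≈ 763.
Total lost output = 700 + 573 + 802 + 763 = 2838 billion.

$2,838 billion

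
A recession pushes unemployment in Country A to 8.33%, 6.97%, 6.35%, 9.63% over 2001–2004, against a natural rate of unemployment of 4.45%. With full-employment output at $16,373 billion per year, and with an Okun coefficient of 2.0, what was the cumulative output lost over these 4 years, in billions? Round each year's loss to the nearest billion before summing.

Year 2001: gap = -2.0 × (8.33 - 4.45) = -7.76%, loss ≈ 16373 × 7.76/100 ≈ 1271.
Year 2002: gap = -2.0 × (6.97 - 4.45) = -5.04%, loss ≈ 16373 × 5.04/100 ≈ 825.
Year 2003: gap = -2.0 × (6.35 - 4.45) = -3.8%, loss ≈ 16373 × 3.8/100 ≈ 622.
Year 2004: gap = -2.0 × (9.63 - 4.45) = -10.36%, loss ≈ 16373 × 10.36/100 ≈ 1696.
Total lost output = 1271 + 825 + 622 + 1696 = 4414 billion.

$4,414 billion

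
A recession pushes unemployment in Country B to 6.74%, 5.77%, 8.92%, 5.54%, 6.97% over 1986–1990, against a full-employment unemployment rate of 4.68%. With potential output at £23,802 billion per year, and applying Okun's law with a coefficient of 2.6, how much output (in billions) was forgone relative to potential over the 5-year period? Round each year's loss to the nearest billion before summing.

Year 1986: gap = -2.6 × (6.74 - 4.68) = -5.356%, loss ≈ 23802 × 5.356/100 ≈ 1275.
Year 1987: gap = -2.6 × (5.77 - 4.68) = -2.834%, loss ≈ 23802 × 2.834/100 ≈ 675.
Year 1988: gap = -2.6 × (8.92 - 4.68) = -11.024%, loss ≈ 23802 × 11.024/100 ≈ 2624.
Year 1989: gap = -2.6 × (5.54 - 4.68) = -2.236%, loss ≈ 23802 × 2.236/100 ≈ 532.
Year 1990: gap = -2.6 × (6.97 - 4.68) = -5.954%, loss ≈ 23802 × 5.954/100 ≈ 1417.
Total lost output = 1275 + 675 + 2624 + 532 + 1417 = 6523 billion.

£6,523 billion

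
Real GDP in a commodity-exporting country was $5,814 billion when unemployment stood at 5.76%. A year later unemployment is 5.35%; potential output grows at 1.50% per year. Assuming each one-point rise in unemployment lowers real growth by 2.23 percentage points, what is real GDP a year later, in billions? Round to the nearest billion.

$5,954 billion

Δu = 5.35 - 5.76 = -0.41 points.
Okun's law (growth form): g_Y = g_Y* - β × Δu = 1.50 - 2.23 × (-0.41) = 1.5 + 0.9143 = 2.4143%.
Real GDP in the next year = 5814 × (1 + 2.4143/100) = 5814 × 1.024143 ≈ 5954 billion.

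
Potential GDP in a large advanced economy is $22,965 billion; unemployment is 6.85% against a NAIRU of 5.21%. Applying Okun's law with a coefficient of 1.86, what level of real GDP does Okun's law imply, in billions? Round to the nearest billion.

Unemployment gap = 6.85 - 5.21 = 1.64 points, so the output gap is -1.86 × 1.64 = -3.0504%.
Actual GDP = 22965 × (1 - 3.0504/100) = 22965 × 0.969496 ≈ 22264 billion.

$22,264 billion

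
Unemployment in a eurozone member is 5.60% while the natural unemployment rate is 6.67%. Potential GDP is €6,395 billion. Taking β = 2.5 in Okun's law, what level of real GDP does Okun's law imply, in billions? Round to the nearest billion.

€6,566 billion

Unemployment gap = 5.6 - 6.67 = -1.07 points, so the output gap is -2.5 × (-1.07) = 2.675%.
Actual GDP = 6395 × (1 + 2.675/100) = 6395 × 1.02675 ≈ 6566 billion.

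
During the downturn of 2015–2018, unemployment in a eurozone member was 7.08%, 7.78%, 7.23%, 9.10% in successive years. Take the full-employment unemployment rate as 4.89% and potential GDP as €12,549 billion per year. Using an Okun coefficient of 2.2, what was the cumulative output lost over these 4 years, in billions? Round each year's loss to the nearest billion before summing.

Year 2015: gap = -2.2 × (7.08 - 4.89) = -4.818%, loss ≈ 12549 × 4.818/100 ≈ 605.
Year 2016: gap = -2.2 × (7.78 - 4.89) = -6.358%, loss ≈ 12549 × 6.358/100 ≈ 798.
Year 2017: gap = -2.2 × (7.23 - 4.89) = -5.148%, loss ≈ 12549 × 5.148/100 ≈ 646.
Year 2018: gap = -2.2 × (9.1 - 4.89) = -9.262%, loss ≈ 12549 × 9.262/100 ≈ 1162.
Total lost output = 605 + 798 + 646 + 1162 = 3211 billion.

€3,211 billion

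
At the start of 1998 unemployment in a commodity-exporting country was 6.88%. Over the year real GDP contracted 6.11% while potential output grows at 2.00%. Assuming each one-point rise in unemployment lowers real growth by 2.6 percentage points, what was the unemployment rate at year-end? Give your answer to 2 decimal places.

10.00%

Growth-rate Okun's law: g_Y = g_Y* - β × Δu, so Δu = (g_Y* - g_Y)/β.
Δu = (2 + 6.11)/2.6 = 8.11/2.6 = 3.12 percentage points.
Year-end unemployment = 6.88 + 3.12 = 10.00%.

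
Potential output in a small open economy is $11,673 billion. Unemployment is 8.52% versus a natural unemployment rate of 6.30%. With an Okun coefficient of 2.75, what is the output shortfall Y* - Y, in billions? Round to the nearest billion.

Output gap = -2.75 × (8.52 - 6.3) = -2.75 × 2.22 = -6.105%.
Actual GDP ≈ 11673 × 0.93895 ≈ 10960 billion, so the shortfall is 11673 - 10960 = 713 billion.

$713 billion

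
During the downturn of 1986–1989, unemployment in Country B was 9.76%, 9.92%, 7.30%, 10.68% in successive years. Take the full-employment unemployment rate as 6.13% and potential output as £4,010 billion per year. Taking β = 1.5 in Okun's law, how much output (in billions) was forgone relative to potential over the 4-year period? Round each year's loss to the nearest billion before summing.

£790 billion

Year 1986: gap = -1.5 × (9.76 - 6.13) = -5.445%, loss ≈ 4010 × 5.445/100 ≈ 218.
Year 1987: gap = -1.5 × (9.92 - 6.13) = -5.685%, loss ≈ 4010 × 5.685/100 ≈ 228.
Year 1988: gap = -1.5 × (7.3 - 6.13) = -1.755%, loss ≈ 4010 × 1.755/100 ≈ 70.
Year 1989: gap = -1.5 × (10.68 - 6.13) = -6.825%, loss ≈ 4010 × 6.825/100 ≈ 274.
Total lost output = 218 + 228 + 70 + 274 = 790 billion.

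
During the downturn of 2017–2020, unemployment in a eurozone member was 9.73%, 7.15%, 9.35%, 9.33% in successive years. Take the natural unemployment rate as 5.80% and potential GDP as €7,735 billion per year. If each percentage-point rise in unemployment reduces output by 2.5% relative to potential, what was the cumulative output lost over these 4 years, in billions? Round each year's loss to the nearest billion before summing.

Year 2017: gap = -2.5 × (9.73 - 5.8) = -9.825%, loss ≈ 7735 × 9.825/100 ≈ 760.
Year 2018: gap = -2.5 × (7.15 - 5.8) = -3.375%, loss ≈ 7735 × 3.375/100 ≈ 261.
Year 2019: gap = -2.5 × (9.35 - 5.8) = -8.875%, loss ≈ 7735 × 8.875/100 ≈ 686.
Year 2020: gap = -2.5 × (9.33 - 5.8) = -8.825%, loss ≈ 7735 × 8.825/100 ≈ 683.
Total lost output = 760 + 261 + 686 + 683 = 2390 billion.

€2,390 billion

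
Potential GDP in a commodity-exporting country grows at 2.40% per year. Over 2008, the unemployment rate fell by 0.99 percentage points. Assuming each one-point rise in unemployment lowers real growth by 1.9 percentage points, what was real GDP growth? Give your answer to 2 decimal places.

4.28%

Growth-rate Okun's law: g_Y = g_Y* - β × Δu.
g_Y = 2.40 - 1.9 × (-0.99) = 2.4 + 1.881 = 4.281%, i.e. 4.28% to 2 d.p.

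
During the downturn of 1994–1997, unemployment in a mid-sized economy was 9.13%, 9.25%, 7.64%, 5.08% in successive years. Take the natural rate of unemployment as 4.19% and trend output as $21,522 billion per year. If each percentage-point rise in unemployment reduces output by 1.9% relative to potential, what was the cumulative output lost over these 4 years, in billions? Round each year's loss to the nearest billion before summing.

$5,864 billion

Year 1994: gap = -1.9 × (9.13 - 4.19) = -9.386%, loss ≈ 21522 × 9.386/100 ≈ 2020.
Year 1995: gap = -1.9 × (9.25 - 4.19) = -9.614%, loss ≈ 21522 × 9.614/100 ≈ 2069.
Year 1996: gap = -1.9 × (7.64 - 4.19) = -6.555%, loss ≈ 21522 × 6.555/100 ≈ 1411.
Year 1997: gap = -1.9 × (5.08 - 4.19) = -1.691%, loss ≈ 21522 × 1.691/100 ≈ 364.
Total lost output = 2020 + 2069 + 1411 + 364 = 5864 billion.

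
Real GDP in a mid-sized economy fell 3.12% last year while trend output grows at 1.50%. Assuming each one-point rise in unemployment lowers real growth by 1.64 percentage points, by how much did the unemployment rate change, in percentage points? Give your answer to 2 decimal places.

2.82 percentage points

Growth-rate Okun's law: g_Y = g_Y* - β × Δu, so Δu = (g_Y* - g_Y)/β.
Δu = (1.5 + 3.12)/1.64 = 4.62/1.64 = 2.82 percentage points.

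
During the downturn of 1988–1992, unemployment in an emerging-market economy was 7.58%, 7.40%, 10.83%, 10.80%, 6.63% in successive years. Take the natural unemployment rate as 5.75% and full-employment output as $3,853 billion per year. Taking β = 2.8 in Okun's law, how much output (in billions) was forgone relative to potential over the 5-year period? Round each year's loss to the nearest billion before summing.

Year 1988: gap = -2.8 × (7.58 - 5.75) = -5.124%, loss ≈ 3853 × 5.124/100 ≈ 197.
Year 1989: gap = -2.8 × (7.4 - 5.75) = -4.62%, loss ≈ 3853 × 4.62/100 ≈ 178.
Year 1990: gap = -2.8 × (10.83 - 5.75) = -14.224%, loss ≈ 3853 × 14.224/100 ≈ 548.
Year 1991: gap = -2.8 × (10.8 - 5.75) = -14.14%, loss ≈ 3853 × 14.14/100 ≈ 545.
Year 1992: gap = -2.8 × (6.63 - 5.75) = -2.464%, loss ≈ 3853 × 2.464/100 ≈ 95.
Total lost output = 197 + 178 + 548 + 545 + 95 = 1563 billion.

$1,563 billion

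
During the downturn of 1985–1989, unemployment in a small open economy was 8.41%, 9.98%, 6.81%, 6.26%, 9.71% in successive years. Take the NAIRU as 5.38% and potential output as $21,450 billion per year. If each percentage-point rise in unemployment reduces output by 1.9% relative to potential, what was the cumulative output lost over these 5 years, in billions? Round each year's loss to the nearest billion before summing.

$5,817 billion

Year 1985: gap = -1.9 × (8.41 - 5.38) = -5.757%, loss ≈ 21450 × 5.757/100 ≈ 1235.
Year 1986: gap = -1.9 × (9.98 - 5.38) = -8.74%, loss ≈ 21450 × 8.74/100 ≈ 1875.
Year 1987: gap = -1.9 × (6.81 - 5.38) = -2.717%, loss ≈ 21450 × 2.717/100 ≈ 583.
Year 1988: gap = -1.9 × (6.26 - 5.38) = -1.672%, loss ≈ 21450 × 1.672/100 ≈ 359.
Year 1989: gap = -1.9 × (9.71 - 5.38) = -8.227%, loss ≈ 21450 × 8.227/100 ≈ 1765.
Total lost output = 1235 + 1875 + 583 + 359 + 1765 = 5817 billion.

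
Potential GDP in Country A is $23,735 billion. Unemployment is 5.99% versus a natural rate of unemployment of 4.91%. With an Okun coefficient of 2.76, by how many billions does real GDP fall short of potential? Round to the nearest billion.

Output gap = -2.76 × (5.99 - 4.91) = -2.76 × 1.08 = -2.9808%.
Actual GDP ≈ 23735 × 0.970192 ≈ 23028 billion, so the shortfall is 23735 - 23028 = 707 billion.

$707 billion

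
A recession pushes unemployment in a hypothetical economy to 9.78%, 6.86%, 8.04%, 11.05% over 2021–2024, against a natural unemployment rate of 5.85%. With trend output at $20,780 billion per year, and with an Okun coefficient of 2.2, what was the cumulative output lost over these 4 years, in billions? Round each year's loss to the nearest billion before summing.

$5,637 billion

Year 2021: gap = -2.2 × (9.78 - 5.85) = -8.646%, loss ≈ 20780 × 8.646/100 ≈ 1797.
Year 2022: gap = -2.2 × (6.86 - 5.85) = -2.222%, loss ≈ 20780 × 2.222/100 ≈ 462.
Year 2023: gap = -2.2 × (8.04 - 5.85) = -4.818%, loss ≈ 20780 × 4.818/100 ≈ 1001.
Year 2024: gap = -2.2 × (11.05 - 5.85) = -11.44%, loss ≈ 20780 × 11.44/100 ≈ 2377.
Total lost output = 1797 + 462 + 1001 + 2377 = 5637 billion.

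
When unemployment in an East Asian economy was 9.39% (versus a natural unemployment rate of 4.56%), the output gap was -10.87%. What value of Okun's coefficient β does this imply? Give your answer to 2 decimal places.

Okun's law: output gap = -β × (u - u*).
-10.87 = -β × (9.39 - 4.56) = -β × 4.83, so β = 10.87/4.83 = 2.25.

β ≈ 2.25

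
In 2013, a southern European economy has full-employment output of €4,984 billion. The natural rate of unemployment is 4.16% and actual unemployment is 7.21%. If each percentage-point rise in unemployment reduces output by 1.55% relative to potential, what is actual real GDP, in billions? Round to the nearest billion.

€4,748 billion

Unemployment gap = 7.21 - 4.16 = 3.05 points, so the output gap is -1.55 × 3.05 = -4.7275%.
Actual GDP = 4984 × (1 - 4.7275/100) = 4984 × 0.952725 ≈ 4748 billion.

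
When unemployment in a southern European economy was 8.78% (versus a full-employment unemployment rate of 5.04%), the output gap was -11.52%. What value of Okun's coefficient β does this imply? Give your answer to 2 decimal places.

Okun's law: output gap = -β × (u - u*).
-11.52 = -β × (8.78 - 5.04) = -β × 3.74, so β = 11.52/3.74 = 3.08.

β ≈ 3.08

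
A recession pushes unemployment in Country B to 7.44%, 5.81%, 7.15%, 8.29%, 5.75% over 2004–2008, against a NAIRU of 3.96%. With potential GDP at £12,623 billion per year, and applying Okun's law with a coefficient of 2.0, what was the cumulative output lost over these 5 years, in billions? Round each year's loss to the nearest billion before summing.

Year 2004: gap = -2.0 × (7.44 - 3.96) = -6.96%, loss ≈ 12623 × 6.96/100 ≈ 879.
Year 2005: gap = -2.0 × (5.81 - 3.96) = -3.7%, loss ≈ 12623 × 3.7/100 ≈ 467.
Year 2006: gap = -2.0 × (7.15 - 3.96) = -6.38%, loss ≈ 12623 × 6.38/100 ≈ 805.
Year 2007: gap = -2.0 × (8.29 - 3.96) = -8.66%, loss ≈ 12623 × 8.66/100 ≈ 1093.
Year 2008: gap = -2.0 × (5.75 - 3.96) = -3.58%, loss ≈ 12623 × 3.58/100 ≈ 452.
Total lost output = 879 + 467 + 805 + 1093 + 452 = 3696 billion.

£3,696 billion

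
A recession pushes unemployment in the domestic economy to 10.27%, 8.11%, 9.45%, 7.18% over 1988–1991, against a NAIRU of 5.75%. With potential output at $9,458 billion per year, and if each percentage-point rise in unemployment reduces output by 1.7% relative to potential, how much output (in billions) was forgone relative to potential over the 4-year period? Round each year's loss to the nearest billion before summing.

Year 1988: gap = -1.7 × (10.27 - 5.75) = -7.684%, loss ≈ 9458 × 7.684/100 ≈ 727.
Year 1989: gap = -1.7 × (8.11 - 5.75) = -4.012%, loss ≈ 9458 × 4.012/100 ≈ 379.
Year 1990: gap = -1.7 × (9.45 - 5.75) = -6.29%, loss ≈ 9458 × 6.29/100 ≈ 595.
Year 1991: gap = -1.7 × (7.18 - 5.75) = -2.431%, loss ≈ 9458 × 2.431/100 ≈ 230.
Total lost output = 727 + 379 + 595 + 230 = 1931 billion.

$1,931 billion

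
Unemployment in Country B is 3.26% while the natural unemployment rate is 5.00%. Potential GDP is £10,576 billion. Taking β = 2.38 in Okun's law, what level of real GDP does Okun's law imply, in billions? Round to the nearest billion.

£11,014 billion

Unemployment gap = 3.26 - 5 = -1.74 points, so the output gap is -2.38 × (-1.74) = 4.1412%.
Actual GDP = 10576 × (1 + 4.1412/100) = 10576 × 1.041412 ≈ 11014 billion.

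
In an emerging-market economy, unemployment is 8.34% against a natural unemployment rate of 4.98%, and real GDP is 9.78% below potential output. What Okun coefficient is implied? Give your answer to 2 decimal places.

Okun's law: output gap = -β × (u - u*).
-9.78 = -β × (8.34 - 4.98) = -β × 3.36, so β = 9.78/3.36 = 2.91.

β ≈ 2.91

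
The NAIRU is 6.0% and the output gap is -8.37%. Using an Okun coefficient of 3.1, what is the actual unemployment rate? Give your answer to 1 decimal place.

From Okun's law, u - u* = -(output gap)/β = -(-8.37)/3.1 = 2.7 points.
So u = 6 + 2.7 = 8.7%.

8.7%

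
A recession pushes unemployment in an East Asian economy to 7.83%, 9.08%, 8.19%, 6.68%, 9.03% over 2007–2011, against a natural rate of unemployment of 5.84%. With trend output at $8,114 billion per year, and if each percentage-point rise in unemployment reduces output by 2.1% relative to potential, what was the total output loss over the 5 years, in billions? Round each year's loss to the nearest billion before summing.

$1,978 billion

Year 2007: gap = -2.1 × (7.83 - 5.84) = -4.179%, loss ≈ 8114 × 4.179/100 ≈ 339.
Year 2008: gap = -2.1 × (9.08 - 5.84) = -6.804%, loss ≈ 8114 × 6.804/100 ≈ 552.
Year 2009: gap = -2.1 × (8.19 - 5.84) = -4.935%, loss ≈ 8114 × 4.935/100 ≈ 400.
Year 2010: gap = -2.1 × (6.68 - 5.84) = -1.764%, loss ≈ 8114 × 1.764/100 ≈ 143.
Year 2011: gap = -2.1 × (9.03 - 5.84) = -6.699%, loss ≈ 8114 × 6.699/100 ≈ 544.
Total lost output = 339 + 552 + 400 + 143 + 544 = 1978 billion.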